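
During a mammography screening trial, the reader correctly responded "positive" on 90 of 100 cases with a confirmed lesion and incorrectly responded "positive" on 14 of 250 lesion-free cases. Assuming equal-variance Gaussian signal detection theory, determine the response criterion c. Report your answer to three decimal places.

c = 0.154

H = 90/100 = 0.9000
FA = 14/250 = 0.0560
z(H) = z(0.9000) = 1.2816
z(FA) = z(0.0560) = -1.5893
c = −½·[z(H) + z(FA)] = −0.5 × (1.2816 + (-1.5893)) = 0.15385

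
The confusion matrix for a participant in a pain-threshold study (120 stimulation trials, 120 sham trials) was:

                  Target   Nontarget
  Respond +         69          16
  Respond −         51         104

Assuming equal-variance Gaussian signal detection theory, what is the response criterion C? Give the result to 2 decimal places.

C = 0.46

H = 69/120 = 0.5750
FA = 16/120 = 0.1333
z(H) = z(0.5750) = 0.1891
z(FA) = z(0.1333) = -1.1109
c = −½·[z(H) + z(FA)] = −0.5 × (0.1891 + (-1.1109)) = 0.4609
c > 0: the participant has a conservative response bias.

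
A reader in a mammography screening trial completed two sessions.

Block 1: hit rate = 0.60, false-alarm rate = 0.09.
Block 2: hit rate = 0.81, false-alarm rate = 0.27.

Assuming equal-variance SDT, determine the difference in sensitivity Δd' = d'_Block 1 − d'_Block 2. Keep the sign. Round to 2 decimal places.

Block 1: z(0.60) = 0.253, z(0.09) = -1.341, d' = 1.594
Block 2: z(0.81) = 0.878, z(0.27) = -0.613, d' = 1.491
Δd' = d'_Block 1 − d'_Block 2 = 1.594 − 1.491 = 0.103
Block 1 has the higher sensitivity.

Δd' = 0.10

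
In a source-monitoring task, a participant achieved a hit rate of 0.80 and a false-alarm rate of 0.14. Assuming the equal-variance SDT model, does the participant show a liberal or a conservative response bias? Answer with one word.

z(H) = 0.842, z(FA) = -1.080
c = −½·(z(H) + z(FA)) = 0.119
c > 0 → conservative criterion (biased toward responding “no”).

conservative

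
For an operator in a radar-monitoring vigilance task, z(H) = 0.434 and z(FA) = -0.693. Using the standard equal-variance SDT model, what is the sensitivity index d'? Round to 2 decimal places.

d' = z(H) − z(FA) = 0.434 − (-0.693) = 1.127

d' = 1.13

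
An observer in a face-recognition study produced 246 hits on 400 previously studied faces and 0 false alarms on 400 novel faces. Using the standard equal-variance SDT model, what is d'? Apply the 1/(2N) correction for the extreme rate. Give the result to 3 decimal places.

The false-alarm rate is 0/400 = 0, so apply the 1/(2N) correction: FA → 1/(2·400) = 0.00125.
z(H) = z(0.61500) = 0.2924
z(FA) = z(0.00125) = -3.0233
d' = 0.2924 − (-3.0233) = 3.3157

d' = 3.316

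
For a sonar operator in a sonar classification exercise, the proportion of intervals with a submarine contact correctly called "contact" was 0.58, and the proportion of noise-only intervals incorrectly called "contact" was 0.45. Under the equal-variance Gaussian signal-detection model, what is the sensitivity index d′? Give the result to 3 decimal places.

d′ = 0.328

z(0.58) = 0.2019, z(0.45) = -0.1257
d' = z(H) − z(FA) = 0.2019 − (-0.1257) = 0.3276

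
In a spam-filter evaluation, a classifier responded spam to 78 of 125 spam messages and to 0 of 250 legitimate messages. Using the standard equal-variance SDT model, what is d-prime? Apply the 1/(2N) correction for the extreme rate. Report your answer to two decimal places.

d-prime = 3.19

The false-alarm rate is 0/250 = 0, so apply the 1/(2N) correction: FA → 1/(2·250) = 0.00200.
z(H) = z(0.62400) = 0.316
z(FA) = z(0.00200) = -2.878
d' = 0.316 − (-2.878) = 3.194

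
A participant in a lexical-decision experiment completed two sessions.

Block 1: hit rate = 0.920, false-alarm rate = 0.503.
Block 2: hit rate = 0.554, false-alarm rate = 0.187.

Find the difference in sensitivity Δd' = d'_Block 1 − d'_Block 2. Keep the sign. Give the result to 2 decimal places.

Δd' = 0.37

Block 1: z(0.920) = 1.405, z(0.503) = 0.008, d' = 1.397
Block 2: z(0.554) = 0.136, z(0.187) = -0.889, d' = 1.025
Δd' = d'_Block 1 − d'_Block 2 = 1.397 − 1.025 = 0.372
Block 1 has the higher sensitivity.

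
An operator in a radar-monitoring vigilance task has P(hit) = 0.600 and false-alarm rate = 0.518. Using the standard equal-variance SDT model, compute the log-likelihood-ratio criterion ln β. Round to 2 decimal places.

ln β = -0.03

Φ⁻¹(0.600) = 0.253, Φ⁻¹(0.518) = 0.045
ln β = −½·[z(H)² − z(FA)²] = −0.5 × (0.064 − 0.002) = -0.031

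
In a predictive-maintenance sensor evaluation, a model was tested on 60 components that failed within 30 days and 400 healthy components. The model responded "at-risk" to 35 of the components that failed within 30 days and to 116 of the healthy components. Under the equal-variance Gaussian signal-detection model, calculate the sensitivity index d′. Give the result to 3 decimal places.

H = 35/60 = 0.5833
FA = 116/400 = 0.2900
z(0.5833) = 0.2103, z(0.2900) = -0.5534
d' = z(H) − z(FA) = 0.2103 − (-0.5534) = 0.7637

d′ = 0.764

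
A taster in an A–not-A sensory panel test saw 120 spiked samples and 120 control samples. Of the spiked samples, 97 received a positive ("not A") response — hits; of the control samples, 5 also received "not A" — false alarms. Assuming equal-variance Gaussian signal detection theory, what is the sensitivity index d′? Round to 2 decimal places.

H = 97/120 = 0.8083
FA = 5/120 = 0.0417
z(H) = z(0.8083) = 0.872
z(FA) = z(0.0417) = -1.731
d' = z(H) − z(FA) = 0.872 − (-1.731) = 2.603

d′ = 2.60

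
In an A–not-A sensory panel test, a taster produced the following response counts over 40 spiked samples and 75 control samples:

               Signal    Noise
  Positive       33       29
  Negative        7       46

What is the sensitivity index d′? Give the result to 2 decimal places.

d′ = 1.22

H = 33/40 = 0.8250
FA = 29/75 = 0.3867
z(0.8250) = 0.9346, z(0.3867) = -0.2879
d' = z(H) − z(FA) = 0.9346 − (-0.2879) = 1.2225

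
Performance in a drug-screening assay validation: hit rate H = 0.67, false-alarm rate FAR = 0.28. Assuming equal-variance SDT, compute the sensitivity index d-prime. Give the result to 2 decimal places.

z(0.67) = 0.440, z(0.28) = -0.583
d' = z(H) − z(FA) = 0.440 − (-0.583) = 1.023

d-prime = 1.02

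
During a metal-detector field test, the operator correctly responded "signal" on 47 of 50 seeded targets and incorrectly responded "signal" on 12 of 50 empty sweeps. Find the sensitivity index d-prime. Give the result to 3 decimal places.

d-prime = 2.261

H = 47/50 = 0.9400
FA = 12/50 = 0.2400
z(H) = z(0.9400) = 1.5548
z(FA) = z(0.2400) = -0.7063
d' = z(H) − z(FA) = 1.5548 − (-0.7063) = 2.2611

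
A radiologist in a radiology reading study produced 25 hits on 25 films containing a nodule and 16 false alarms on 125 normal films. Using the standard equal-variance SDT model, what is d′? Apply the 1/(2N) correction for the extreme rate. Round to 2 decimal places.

The hit rate is 25/25 = 1, so apply the 1/(2N) correction: H → 1 − 1/(2·25) = 0.98000.
z(H) = z(0.98000) = 2.054
z(FA) = z(0.12800) = -1.136
d' = 2.054 − (-1.136) = 3.190

d′ = 3.19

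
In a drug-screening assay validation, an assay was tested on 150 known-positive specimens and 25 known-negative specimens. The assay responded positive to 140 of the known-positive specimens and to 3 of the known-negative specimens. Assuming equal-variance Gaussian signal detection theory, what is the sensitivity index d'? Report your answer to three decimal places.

d' = 2.676

H = 140/150 = 0.9333
FA = 3/25 = 0.1200
z(0.9333) = 1.5008, z(0.1200) = -1.1750
d' = z(H) − z(FA) = 1.5008 − (-1.1750) = 2.6758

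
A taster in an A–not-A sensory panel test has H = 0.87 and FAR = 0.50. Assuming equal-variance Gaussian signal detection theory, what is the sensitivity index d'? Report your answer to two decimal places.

z(H) = 1.1264
z(FA) = 0.0000
d' = z(H) − z(FA) = 1.1264 − 0.0000 = 1.1264

d' = 1.13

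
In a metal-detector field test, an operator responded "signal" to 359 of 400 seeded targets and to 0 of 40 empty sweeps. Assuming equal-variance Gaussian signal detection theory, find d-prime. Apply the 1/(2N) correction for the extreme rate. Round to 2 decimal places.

The false-alarm rate is 0/40 = 0, so apply the 1/(2N) correction: FA → 1/(2·40) = 0.01250.
z(H) = z(0.89750) = 1.267
z(FA) = z(0.01250) = -2.241
d' = 1.267 − (-2.241) = 3.508

d-prime = 3.51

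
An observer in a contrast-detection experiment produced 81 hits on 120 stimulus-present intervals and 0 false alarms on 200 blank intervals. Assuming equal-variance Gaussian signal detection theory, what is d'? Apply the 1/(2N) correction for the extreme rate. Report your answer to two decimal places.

The false-alarm rate is 0/200 = 0, so apply the 1/(2N) correction: FA → 1/(2·200) = 0.00250.
z(H) = z(0.67500) = 0.454
z(FA) = z(0.00250) = -2.807
d' = 0.454 − (-2.807) = 3.261

d' = 3.26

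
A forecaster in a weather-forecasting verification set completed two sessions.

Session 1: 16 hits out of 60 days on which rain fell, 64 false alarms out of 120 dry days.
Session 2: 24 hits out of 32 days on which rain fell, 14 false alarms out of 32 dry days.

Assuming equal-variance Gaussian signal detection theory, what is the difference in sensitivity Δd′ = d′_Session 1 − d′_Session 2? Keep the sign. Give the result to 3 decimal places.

Δd′ = -1.538

Session 1: z(0.2667) = -0.6228, z(0.5333) = 0.0836, d' = -0.7064
Session 2: z(0.7500) = 0.6745, z(0.4375) = -0.1573, d' = 0.8318
Δd' = d'_Session 1 − d'_Session 2 = -0.7064 − 0.8318 = -1.5382
Session 2 has the higher sensitivity.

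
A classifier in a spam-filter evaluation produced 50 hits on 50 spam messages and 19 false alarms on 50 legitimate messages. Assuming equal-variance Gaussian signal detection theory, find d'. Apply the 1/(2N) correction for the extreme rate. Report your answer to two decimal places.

The hit rate is 50/50 = 1, so apply the 1/(2N) correction: H → 1 − 1/(2·50) = 0.99000.
z(H) = z(0.99000) = 2.326
z(FA) = z(0.38000) = -0.305
d' = 2.326 − (-0.305) = 2.631

d' = 2.63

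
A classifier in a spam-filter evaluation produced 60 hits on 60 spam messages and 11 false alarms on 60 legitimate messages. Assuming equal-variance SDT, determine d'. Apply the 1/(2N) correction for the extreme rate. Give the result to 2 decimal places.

The hit rate is 60/60 = 1, so apply the 1/(2N) correction: H → 1 − 1/(2·60) = 0.99167.
z(H) = z(0.99167) = 2.394
z(FA) = z(0.18333) = -0.903
d' = 2.394 − (-0.903) = 3.297

d' = 3.30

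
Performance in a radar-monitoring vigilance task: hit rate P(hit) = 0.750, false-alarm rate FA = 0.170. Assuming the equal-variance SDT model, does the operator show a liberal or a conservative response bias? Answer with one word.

z(H) = 0.674, z(FA) = -0.954
c = −½·(z(H) + z(FA)) = 0.140
c > 0 → conservative criterion (biased toward responding “no”).

conservative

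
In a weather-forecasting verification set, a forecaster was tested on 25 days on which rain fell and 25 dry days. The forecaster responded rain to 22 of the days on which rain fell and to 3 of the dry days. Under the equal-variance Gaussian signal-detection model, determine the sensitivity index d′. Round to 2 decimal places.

H = 22/25 = 0.8800
FA = 3/25 = 0.1200
Φ⁻¹(H) = 1.1750
Φ⁻¹(FA) = -1.1750
d' = z(H) − z(FA) = 1.1750 − (-1.1750) = 2.3500

d′ = 2.35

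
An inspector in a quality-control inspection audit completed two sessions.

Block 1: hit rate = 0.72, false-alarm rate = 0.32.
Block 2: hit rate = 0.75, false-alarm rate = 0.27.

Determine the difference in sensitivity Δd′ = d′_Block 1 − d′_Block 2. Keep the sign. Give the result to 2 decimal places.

Δd′ = -0.24

Block 1: z(0.72) = 0.583, z(0.32) = -0.468, d' = 1.051
Block 2: z(0.75) = 0.674, z(0.27) = -0.613, d' = 1.287
Δd' = d'_Block 1 − d'_Block 2 = 1.051 − 1.287 = -0.236
Block 2 has the higher sensitivity.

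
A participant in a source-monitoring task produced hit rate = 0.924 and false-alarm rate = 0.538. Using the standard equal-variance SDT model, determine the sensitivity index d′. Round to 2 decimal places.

d′ = 1.34

Φ⁻¹(H) = Φ⁻¹(0.924) = 1.4325
Φ⁻¹(FA) = Φ⁻¹(0.538) = 0.0954
d' = z(H) − z(FA) = 1.4325 − 0.0954 = 1.3371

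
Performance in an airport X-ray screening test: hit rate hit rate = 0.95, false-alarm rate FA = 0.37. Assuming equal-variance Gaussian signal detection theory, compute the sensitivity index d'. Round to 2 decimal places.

d' = 1.98

z(H) = z(0.95) = 1.6449
z(FA) = z(0.37) = -0.3319
d' = z(H) − z(FA) = 1.6449 − (-0.3319) = 1.9768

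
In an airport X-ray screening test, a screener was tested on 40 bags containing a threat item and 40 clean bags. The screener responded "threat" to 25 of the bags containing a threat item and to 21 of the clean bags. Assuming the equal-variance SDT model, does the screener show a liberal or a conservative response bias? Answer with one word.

z(H) = 0.319, z(FA) = 0.063
c = −½·(z(H) + z(FA)) = -0.191
c < 0 → liberal criterion (biased toward responding “yes”).

liberal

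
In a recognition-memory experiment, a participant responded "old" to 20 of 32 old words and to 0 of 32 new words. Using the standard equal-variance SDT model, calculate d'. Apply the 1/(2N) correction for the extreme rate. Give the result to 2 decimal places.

d' = 2.47

The false-alarm rate is 0/32 = 0, so apply the 1/(2N) correction: FA → 1/(2·32) = 0.01562.
z(H) = z(0.62500) = 0.319
z(FA) = z(0.01562) = -2.154
d' = 0.319 − (-2.154) = 2.473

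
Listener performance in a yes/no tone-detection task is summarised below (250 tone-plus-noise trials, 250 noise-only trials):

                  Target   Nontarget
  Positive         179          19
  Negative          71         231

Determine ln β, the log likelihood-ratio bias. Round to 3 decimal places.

ln β = 0.863

H = 179/250 = 0.7160
FA = 19/250 = 0.0760
z(0.7160) = 0.5710, z(0.0760) = -1.4325
ln β = −½·[z(H)² − z(FA)²] = −0.5 × (0.3260 − 2.0521) = 0.86305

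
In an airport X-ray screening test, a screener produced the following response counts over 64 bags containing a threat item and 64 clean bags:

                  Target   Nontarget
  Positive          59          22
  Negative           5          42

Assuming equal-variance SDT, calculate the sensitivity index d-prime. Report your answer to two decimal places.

H = 59/64 = 0.9219
FA = 22/64 = 0.3438
z(H) = 1.4180
z(FA) = -0.4021
d' = z(H) − z(FA) = 1.4180 − (-0.4021) = 1.8201

d-prime = 1.82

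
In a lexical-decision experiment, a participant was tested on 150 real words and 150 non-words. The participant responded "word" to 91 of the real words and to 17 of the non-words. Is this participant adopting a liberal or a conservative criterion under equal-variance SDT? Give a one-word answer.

conservative

z(H) = 0.271, z(FA) = -1.209
c = −½·(z(H) + z(FA)) = 0.469
c > 0 → conservative criterion (biased toward responding “no”).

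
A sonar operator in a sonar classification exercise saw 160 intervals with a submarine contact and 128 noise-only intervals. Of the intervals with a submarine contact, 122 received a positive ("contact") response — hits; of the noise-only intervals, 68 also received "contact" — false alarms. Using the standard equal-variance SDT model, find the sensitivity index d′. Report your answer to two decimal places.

d′ = 0.64

H = 122/160 = 0.7625
FA = 68/128 = 0.5312
Φ⁻¹(H) = Φ⁻¹(0.7625) = 0.7144
Φ⁻¹(FA) = Φ⁻¹(0.5312) = 0.0783
d' = z(H) − z(FA) = 0.7144 − 0.0783 = 0.6361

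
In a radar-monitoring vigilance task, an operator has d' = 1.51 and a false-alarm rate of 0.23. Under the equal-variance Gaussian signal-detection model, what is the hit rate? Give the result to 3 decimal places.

hit rate = 0.780

z(false-alarm rate) = z(0.23) = -0.7388
z(H) = z(FA) + d' = -0.7388 + 1.51 = 0.7712
hit rate = Φ(0.7712) = 0.7797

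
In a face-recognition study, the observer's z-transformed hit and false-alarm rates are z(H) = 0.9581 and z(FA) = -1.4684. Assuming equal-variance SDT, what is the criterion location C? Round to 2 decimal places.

C = 0.26

c = −½·[z(H) + z(FA)] = −½·(0.9581 + (-1.4684)) = 0.25515
c > 0: the observer has a conservative response bias.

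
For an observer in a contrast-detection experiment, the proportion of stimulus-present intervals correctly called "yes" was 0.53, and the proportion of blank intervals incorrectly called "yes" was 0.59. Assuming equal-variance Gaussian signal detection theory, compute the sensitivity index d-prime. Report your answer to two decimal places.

d-prime = -0.15

z(H) = 0.075
z(FA) = 0.228
d' = z(H) − z(FA) = 0.075 − 0.228 = -0.153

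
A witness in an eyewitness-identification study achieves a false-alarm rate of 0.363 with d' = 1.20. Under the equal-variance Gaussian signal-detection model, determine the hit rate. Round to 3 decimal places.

z(false-alarm rate) = z(0.363) = -0.3505
z(H) = z(FA) + d' = -0.3505 + 1.20 = 0.8495
hit rate = Φ(0.8495) = 0.8022

hit rate = 0.802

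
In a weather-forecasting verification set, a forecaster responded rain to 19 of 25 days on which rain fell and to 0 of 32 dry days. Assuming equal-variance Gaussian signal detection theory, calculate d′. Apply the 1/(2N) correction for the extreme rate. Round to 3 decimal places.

The false-alarm rate is 0/32 = 0, so apply the 1/(2N) correction: FA → 1/(2·32) = 0.01562.
z(H) = z(0.76000) = 0.7063
z(FA) = z(0.01562) = -2.1540
d' = 0.7063 − (-2.1540) = 2.8603

d′ = 2.860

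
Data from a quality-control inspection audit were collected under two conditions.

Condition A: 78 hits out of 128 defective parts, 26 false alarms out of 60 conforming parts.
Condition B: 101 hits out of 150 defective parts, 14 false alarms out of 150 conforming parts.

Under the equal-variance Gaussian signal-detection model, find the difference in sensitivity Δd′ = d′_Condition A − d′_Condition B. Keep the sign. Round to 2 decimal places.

Δd′ = -1.32

Condition A: z(0.6094) = 0.278, z(0.4333) = -0.168, d' = 0.446
Condition B: z(0.6733) = 0.449, z(0.0933) = -1.321, d' = 1.770
Δd' = d'_Condition A − d'_Condition B = 0.446 − 1.770 = -1.324
Condition B has the higher sensitivity.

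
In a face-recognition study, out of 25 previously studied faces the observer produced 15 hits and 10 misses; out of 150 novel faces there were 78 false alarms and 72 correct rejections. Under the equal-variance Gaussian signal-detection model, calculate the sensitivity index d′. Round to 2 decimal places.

d′ = 0.20

H = 15/25 = 0.6000
FA = 78/150 = 0.5200
z(0.6000) = 0.253, z(0.5200) = 0.050
d' = z(H) − z(FA) = 0.253 − 0.050 = 0.203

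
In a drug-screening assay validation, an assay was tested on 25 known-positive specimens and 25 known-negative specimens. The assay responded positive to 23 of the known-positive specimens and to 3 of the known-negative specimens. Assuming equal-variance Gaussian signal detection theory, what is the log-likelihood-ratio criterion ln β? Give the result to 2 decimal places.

ln β = -0.30

H = 23/25 = 0.9200
FA = 3/25 = 0.1200
z(0.9200) = 1.405, z(0.1200) = -1.175
ln β = −½·[z(H)² − z(FA)²] = −0.5 × (1.974 − 1.381) = -0.2965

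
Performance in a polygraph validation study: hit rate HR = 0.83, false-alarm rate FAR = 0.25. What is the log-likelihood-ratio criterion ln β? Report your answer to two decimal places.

z(H) = z(0.83) = 0.954
z(FA) = z(0.25) = -0.674
ln β = −½·[z(H)² − z(FA)²] = −0.5 × (0.910 − 0.454) = -0.228

ln β = -0.23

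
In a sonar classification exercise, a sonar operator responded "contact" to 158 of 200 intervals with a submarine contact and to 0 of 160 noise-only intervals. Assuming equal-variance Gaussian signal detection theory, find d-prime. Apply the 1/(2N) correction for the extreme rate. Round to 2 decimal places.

The false-alarm rate is 0/160 = 0, so apply the 1/(2N) correction: FA → 1/(2·160) = 0.00313.
z(H) = z(0.79000) = 0.806
z(FA) = z(0.00313) = -2.734
d' = 0.806 − (-2.734) = 3.540

d-prime = 3.54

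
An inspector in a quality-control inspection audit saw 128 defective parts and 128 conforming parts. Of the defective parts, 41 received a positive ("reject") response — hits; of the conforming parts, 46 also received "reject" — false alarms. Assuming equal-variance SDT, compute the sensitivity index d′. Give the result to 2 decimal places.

H = 41/128 = 0.3203
FA = 46/128 = 0.3594
Φ⁻¹(H) = Φ⁻¹(0.3203) = -0.467
Φ⁻¹(FA) = Φ⁻¹(0.3594) = -0.360
d' = z(H) − z(FA) = -0.467 − (-0.360) = -0.107

d′ = -0.11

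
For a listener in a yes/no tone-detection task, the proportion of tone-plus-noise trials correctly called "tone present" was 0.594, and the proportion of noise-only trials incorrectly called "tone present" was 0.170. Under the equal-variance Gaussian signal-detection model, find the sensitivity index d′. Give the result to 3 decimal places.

z(H) = z(0.594) = 0.2378
z(FA) = z(0.170) = -0.9542
d' = z(H) − z(FA) = 0.2378 − (-0.9542) = 1.1920

d′ = 1.192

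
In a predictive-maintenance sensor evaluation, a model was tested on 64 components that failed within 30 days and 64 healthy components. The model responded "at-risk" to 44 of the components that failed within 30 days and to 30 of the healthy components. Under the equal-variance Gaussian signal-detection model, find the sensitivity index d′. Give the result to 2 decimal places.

d′ = 0.57

H = 44/64 = 0.6875
FA = 30/64 = 0.4688
Φ⁻¹(H) = 0.4888
Φ⁻¹(FA) = -0.0783
d' = z(H) − z(FA) = 0.4888 − (-0.0783) = 0.5671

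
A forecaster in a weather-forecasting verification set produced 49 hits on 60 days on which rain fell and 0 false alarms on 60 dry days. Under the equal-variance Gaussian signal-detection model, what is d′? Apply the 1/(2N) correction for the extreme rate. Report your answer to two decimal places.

The false-alarm rate is 0/60 = 0, so apply the 1/(2N) correction: FA → 1/(2·60) = 0.00833.
z(H) = z(0.81667) = 0.903
z(FA) = z(0.00833) = -2.394
d' = 0.903 − (-2.394) = 3.297

d′ = 3.30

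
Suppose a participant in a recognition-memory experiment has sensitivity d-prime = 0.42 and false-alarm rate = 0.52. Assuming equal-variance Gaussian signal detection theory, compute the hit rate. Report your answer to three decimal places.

z(false-alarm rate) = z(0.52) = 0.0502
z(H) = z(FA) + d' = 0.0502 + 0.42 = 0.4702
hit rate = Φ(0.4702) = 0.6809

hit rate = 0.681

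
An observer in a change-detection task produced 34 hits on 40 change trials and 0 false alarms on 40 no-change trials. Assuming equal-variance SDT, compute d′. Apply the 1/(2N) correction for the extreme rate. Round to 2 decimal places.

d′ = 3.28

The false-alarm rate is 0/40 = 0, so apply the 1/(2N) correction: FA → 1/(2·40) = 0.01250.
z(H) = z(0.85000) = 1.036
z(FA) = z(0.01250) = -2.241
d' = 1.036 − (-2.241) = 3.277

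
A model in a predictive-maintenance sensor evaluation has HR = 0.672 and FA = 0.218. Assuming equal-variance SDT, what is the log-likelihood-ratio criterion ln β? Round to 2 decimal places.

ln β = 0.20

z(0.672) = 0.445, z(0.218) = -0.779
ln β = −½·[z(H)² − z(FA)²] = −0.5 × (0.198 − 0.607) = 0.2045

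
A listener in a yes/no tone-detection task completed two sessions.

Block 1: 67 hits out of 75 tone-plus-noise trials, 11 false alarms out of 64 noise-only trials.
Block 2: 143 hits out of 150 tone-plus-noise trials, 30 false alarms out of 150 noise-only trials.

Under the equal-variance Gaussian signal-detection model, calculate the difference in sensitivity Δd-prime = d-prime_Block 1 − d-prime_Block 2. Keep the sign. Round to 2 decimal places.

Δd-prime = -0.33

Block 1: z(0.8933) = 1.244, z(0.1719) = -0.947, d' = 2.191
Block 2: z(0.9533) = 1.678, z(0.2000) = -0.842, d' = 2.520
Δd' = d'_Block 1 − d'_Block 2 = 2.191 − 2.520 = -0.329
Block 2 has the higher sensitivity.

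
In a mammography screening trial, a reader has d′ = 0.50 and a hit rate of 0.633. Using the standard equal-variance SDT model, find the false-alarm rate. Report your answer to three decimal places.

z(hit rate) = z(0.633) = 0.3398
z(FA) = z(H) − d' = 0.3398 − 0.50 = -0.1602
false-alarm rate = Φ(-0.1602) = 0.4364

false-alarm rate = 0.436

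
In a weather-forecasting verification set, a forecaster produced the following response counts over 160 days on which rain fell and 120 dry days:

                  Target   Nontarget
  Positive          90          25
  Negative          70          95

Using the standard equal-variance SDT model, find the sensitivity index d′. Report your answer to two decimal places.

d′ = 0.97

H = 90/160 = 0.5625
FA = 25/120 = 0.2083
z(H) = 0.1573
z(FA) = -0.8123
d' = z(H) − z(FA) = 0.1573 − (-0.8123) = 0.9696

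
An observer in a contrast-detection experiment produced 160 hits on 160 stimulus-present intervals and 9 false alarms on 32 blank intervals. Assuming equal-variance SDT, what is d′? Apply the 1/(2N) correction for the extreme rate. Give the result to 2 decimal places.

The hit rate is 160/160 = 1, so apply the 1/(2N) correction: H → 1 − 1/(2·160) = 0.99687.
z(H) = z(0.99687) = 2.734
z(FA) = z(0.28125) = -0.579
d' = 2.734 − (-0.579) = 3.313

d′ = 3.31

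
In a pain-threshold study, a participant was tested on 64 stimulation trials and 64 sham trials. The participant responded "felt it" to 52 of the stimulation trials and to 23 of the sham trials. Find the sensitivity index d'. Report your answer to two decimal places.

d' = 1.25

H = 52/64 = 0.8125
FA = 23/64 = 0.3594
Φ⁻¹(0.8125) = 0.887, Φ⁻¹(0.3594) = -0.360
d' = z(H) − z(FA) = 0.887 − (-0.360) = 1.247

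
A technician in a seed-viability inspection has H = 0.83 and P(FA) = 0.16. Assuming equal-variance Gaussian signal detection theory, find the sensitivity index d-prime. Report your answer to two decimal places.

d-prime = 1.95

z(0.83) = 0.954, z(0.16) = -0.994
d' = z(H) − z(FA) = 0.954 − (-0.994) = 1.948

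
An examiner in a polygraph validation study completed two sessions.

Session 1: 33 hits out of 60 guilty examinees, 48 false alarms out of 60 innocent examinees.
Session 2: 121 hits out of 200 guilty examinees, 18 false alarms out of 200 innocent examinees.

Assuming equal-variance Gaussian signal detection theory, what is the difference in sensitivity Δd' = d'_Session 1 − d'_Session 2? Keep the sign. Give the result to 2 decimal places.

Session 1: z(0.5500) = 0.126, z(0.8000) = 0.842, d' = -0.716
Session 2: z(0.6050) = 0.266, z(0.0900) = -1.341, d' = 1.607
Δd' = d'_Session 1 − d'_Session 2 = -0.716 − 1.607 = -2.323
Session 2 has the higher sensitivity.

Δd' = -2.32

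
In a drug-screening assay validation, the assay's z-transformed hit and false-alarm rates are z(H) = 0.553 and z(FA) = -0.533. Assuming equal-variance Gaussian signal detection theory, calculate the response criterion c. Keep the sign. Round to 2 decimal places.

c = -0.01

c = −½·[z(H) + z(FA)] = −½·(0.553 + (-0.533)) = -0.010
c < 0: the assay has a liberal response bias.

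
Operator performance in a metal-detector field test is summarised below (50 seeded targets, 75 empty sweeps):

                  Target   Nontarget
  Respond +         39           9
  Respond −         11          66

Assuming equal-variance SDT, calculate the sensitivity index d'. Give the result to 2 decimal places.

H = 39/50 = 0.7800
FA = 9/75 = 0.1200
z(H) = 0.7722
z(FA) = -1.1750
d' = z(H) − z(FA) = 0.7722 − (-1.1750) = 1.9472

d' = 1.95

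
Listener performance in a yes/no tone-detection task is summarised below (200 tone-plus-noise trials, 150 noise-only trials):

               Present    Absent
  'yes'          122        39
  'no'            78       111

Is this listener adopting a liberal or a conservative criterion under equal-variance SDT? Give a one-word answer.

conservative

z(H) = 0.279, z(FA) = -0.643
c = −½·(z(H) + z(FA)) = 0.182
c > 0 → conservative criterion (biased toward responding “no”).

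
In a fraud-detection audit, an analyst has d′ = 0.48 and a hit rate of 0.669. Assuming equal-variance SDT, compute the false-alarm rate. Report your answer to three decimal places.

z(hit rate) = z(0.669) = 0.4372
z(FA) = z(H) − d' = 0.4372 − 0.48 = -0.0428
false-alarm rate = Φ(-0.0428) = 0.4829

false-alarm rate = 0.483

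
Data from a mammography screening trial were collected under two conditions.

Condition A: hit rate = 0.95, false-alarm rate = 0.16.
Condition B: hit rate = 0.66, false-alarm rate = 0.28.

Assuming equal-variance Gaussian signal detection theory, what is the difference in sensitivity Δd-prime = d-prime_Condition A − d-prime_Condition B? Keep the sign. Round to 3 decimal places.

Δd-prime = 1.644

Condition A: z(0.95) = 1.6449, z(0.16) = -0.9945, d' = 2.6394
Condition B: z(0.66) = 0.4125, z(0.28) = -0.5828, d' = 0.9953
Δd' = d'_Condition A − d'_Condition B = 2.6394 − 0.9953 = 1.6441
Condition A has the higher sensitivity.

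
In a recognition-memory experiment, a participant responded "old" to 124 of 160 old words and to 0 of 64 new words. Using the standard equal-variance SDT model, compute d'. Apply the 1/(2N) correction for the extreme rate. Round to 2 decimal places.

The false-alarm rate is 0/64 = 0, so apply the 1/(2N) correction: FA → 1/(2·64) = 0.00781.
z(H) = z(0.77500) = 0.755
z(FA) = z(0.00781) = -2.418
d' = 0.755 − (-2.418) = 3.173

d' = 3.17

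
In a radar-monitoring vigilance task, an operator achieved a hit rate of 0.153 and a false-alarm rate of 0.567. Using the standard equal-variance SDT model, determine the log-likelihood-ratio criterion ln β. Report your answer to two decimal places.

z(H) = -1.024
z(FA) = 0.169
ln β = −½·[z(H)² − z(FA)²] = −0.5 × (1.049 − 0.029) = -0.510

ln β = -0.51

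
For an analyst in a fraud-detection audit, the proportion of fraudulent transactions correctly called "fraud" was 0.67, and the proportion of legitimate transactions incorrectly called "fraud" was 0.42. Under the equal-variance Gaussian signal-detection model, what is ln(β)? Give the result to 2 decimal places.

z(H) = 0.440
z(FA) = -0.202
ln β = −½·[z(H)² − z(FA)²] = −0.5 × (0.194 − 0.041) = -0.0765

ln β = -0.08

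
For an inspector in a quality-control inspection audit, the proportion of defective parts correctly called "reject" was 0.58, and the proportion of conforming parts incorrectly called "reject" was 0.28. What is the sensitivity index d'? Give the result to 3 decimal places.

d' = 0.785

z(0.58) = 0.2019, z(0.28) = -0.5828
d' = z(H) − z(FA) = 0.2019 − (-0.5828) = 0.7847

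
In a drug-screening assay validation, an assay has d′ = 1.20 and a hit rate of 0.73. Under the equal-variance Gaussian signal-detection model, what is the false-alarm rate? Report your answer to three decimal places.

false-alarm rate = 0.279

z(hit rate) = z(0.73) = 0.6128
z(FA) = z(H) − d' = 0.6128 − 1.20 = -0.5872
false-alarm rate = Φ(-0.5872) = 0.2785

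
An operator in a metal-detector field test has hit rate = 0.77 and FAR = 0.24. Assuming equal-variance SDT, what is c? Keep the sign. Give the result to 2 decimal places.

Φ⁻¹(H) = Φ⁻¹(0.77) = 0.739
Φ⁻¹(FA) = Φ⁻¹(0.24) = -0.706
c = −½·[z(H) + z(FA)] = −0.5 × (0.739 + (-0.706)) = -0.0165
c < 0: the operator has a liberal response bias.

c = -0.02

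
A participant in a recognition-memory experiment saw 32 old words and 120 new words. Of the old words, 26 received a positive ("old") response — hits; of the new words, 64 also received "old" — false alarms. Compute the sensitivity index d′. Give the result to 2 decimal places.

d′ = 0.80

H = 26/32 = 0.8125
FA = 64/120 = 0.5333
z(0.8125) = 0.887, z(0.5333) = 0.084
d' = z(H) − z(FA) = 0.887 − 0.084 = 0.803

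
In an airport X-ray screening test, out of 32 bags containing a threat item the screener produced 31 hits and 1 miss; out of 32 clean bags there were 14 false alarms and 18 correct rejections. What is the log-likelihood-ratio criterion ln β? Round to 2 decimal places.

H = 31/32 = 0.9688
FA = 14/32 = 0.4375
z(0.9688) = 1.863, z(0.4375) = -0.157
ln β = −½·[z(H)² − z(FA)²] = −0.5 × (3.471 − 0.025) = -1.723

ln β = -1.72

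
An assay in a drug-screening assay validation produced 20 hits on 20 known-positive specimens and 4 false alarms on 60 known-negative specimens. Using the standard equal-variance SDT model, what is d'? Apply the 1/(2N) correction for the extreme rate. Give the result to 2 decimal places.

The hit rate is 20/20 = 1, so apply the 1/(2N) correction: H → 1 − 1/(2·20) = 0.97500.
z(H) = z(0.97500) = 1.960
z(FA) = z(0.06667) = -1.501
d' = 1.960 − (-1.501) = 3.461

d' = 3.46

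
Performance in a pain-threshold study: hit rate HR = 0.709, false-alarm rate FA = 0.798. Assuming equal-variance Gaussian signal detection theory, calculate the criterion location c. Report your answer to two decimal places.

c = -0.69

z(H) = z(0.709) = 0.5505
z(FA) = z(0.798) = 0.8345
c = −½·[z(H) + z(FA)] = −0.5 × (0.5505 + 0.8345) = -0.6925
c < 0: the participant has a liberal response bias.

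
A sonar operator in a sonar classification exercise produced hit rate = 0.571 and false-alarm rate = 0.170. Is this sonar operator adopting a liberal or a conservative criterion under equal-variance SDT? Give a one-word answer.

z(H) = 0.179, z(FA) = -0.954
c = −½·(z(H) + z(FA)) = 0.3875
c > 0 → conservative criterion (biased toward responding “no”).

conservative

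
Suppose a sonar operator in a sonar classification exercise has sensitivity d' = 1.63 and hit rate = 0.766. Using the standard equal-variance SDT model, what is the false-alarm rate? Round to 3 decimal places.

false-alarm rate = 0.183

z(hit rate) = z(0.766) = 0.7257
z(FA) = z(H) − d' = 0.7257 − 1.63 = -0.9043
false-alarm rate = Φ(-0.9043) = 0.1829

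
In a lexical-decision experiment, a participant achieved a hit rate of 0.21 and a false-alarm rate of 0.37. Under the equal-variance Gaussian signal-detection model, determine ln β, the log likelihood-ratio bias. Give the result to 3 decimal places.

ln β = -0.270

z(H) = z(0.21) = -0.8064
z(FA) = z(0.37) = -0.3319
ln β = −½·[z(H)² − z(FA)²] = −0.5 × (0.6503 − 0.1102) = -0.27005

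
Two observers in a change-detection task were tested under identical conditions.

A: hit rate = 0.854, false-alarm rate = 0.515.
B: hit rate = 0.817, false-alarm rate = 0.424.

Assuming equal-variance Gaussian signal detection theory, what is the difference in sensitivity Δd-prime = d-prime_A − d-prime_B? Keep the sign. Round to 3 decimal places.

A: z(0.854) = 1.0537, z(0.515) = 0.0376, d' = 1.0161
B: z(0.817) = 0.9040, z(0.424) = -0.1917, d' = 1.0957
Δd' = d'_A − d'_B = 1.0161 − 1.0957 = -0.0796
B has the higher sensitivity.

Δd-prime = -0.080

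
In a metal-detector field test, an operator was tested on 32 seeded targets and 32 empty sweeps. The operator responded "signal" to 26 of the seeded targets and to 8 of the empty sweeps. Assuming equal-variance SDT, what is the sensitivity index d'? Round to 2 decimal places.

H = 26/32 = 0.8125
FA = 8/32 = 0.2500
z(H) = 0.887
z(FA) = -0.674
d' = z(H) − z(FA) = 0.887 − (-0.674) = 1.561

d' = 1.56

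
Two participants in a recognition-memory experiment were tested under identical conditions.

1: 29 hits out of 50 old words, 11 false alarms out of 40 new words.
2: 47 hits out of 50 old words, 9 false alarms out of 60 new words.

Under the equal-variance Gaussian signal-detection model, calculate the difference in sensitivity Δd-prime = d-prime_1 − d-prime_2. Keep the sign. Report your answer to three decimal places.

1: z(0.5800) = 0.2019, z(0.2750) = -0.5978, d' = 0.7997
2: z(0.9400) = 1.5548, z(0.1500) = -1.0364, d' = 2.5912
Δd' = d'_1 − d'_2 = 0.7997 − 2.5912 = -1.7915
2 has the higher sensitivity.

Δd-prime = -1.792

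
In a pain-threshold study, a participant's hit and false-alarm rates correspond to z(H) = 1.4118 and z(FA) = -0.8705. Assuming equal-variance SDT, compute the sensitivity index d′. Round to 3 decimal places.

d' = z(H) − z(FA) = 1.4118 − (-0.8705) = 2.2823

d′ = 2.282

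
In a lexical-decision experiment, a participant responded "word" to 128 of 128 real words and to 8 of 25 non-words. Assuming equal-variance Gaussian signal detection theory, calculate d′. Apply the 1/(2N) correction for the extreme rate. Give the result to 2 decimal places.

d′ = 3.13

The hit rate is 128/128 = 1, so apply the 1/(2N) correction: H → 1 − 1/(2·128) = 0.99609.
z(H) = z(0.99609) = 2.660
z(FA) = z(0.32000) = -0.468
d' = 2.660 − (-0.468) = 3.128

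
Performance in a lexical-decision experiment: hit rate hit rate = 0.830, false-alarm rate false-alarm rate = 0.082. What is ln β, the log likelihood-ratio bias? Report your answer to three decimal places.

z(0.830) = 0.9542, z(0.082) = -1.3917
ln β = −½·[z(H)² − z(FA)²] = −0.5 × (0.9105 − 1.9368) = 0.51315

ln β = 0.513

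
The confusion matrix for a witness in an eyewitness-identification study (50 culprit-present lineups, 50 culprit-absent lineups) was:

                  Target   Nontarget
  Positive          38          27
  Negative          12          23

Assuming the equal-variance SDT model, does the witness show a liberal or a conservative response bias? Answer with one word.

z(H) = 0.706, z(FA) = 0.100
c = −½·(z(H) + z(FA)) = -0.403
c < 0 → liberal criterion (biased toward responding “yes”).

liberal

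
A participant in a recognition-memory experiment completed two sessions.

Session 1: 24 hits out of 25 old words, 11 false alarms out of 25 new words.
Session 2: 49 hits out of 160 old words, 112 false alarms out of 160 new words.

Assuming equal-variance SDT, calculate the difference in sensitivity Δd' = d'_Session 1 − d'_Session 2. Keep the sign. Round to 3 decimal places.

Session 1: z(0.9600) = 1.7507, z(0.4400) = -0.1510, d' = 1.9017
Session 2: z(0.3063) = -0.5064, z(0.7000) = 0.5244, d' = -1.0308
Δd' = d'_Session 1 − d'_Session 2 = 1.9017 − (-1.0308) = 2.9325
Session 1 has the higher sensitivity.

Δd' = 2.933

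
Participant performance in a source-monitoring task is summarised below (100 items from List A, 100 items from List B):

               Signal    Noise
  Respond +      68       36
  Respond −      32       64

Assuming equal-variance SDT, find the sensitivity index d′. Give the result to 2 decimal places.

H = 68/100 = 0.6800
FA = 36/100 = 0.3600
Φ⁻¹(H) = 0.4677
Φ⁻¹(FA) = -0.3585
d' = z(H) − z(FA) = 0.4677 − (-0.3585) = 0.8262

d′ = 0.83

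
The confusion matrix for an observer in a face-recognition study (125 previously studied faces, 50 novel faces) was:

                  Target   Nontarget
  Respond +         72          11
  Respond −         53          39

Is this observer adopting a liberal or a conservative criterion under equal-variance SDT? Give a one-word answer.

z(H) = 0.192, z(FA) = -0.772
c = −½·(z(H) + z(FA)) = 0.290
c > 0 → conservative criterion (biased toward responding “no”).

conservative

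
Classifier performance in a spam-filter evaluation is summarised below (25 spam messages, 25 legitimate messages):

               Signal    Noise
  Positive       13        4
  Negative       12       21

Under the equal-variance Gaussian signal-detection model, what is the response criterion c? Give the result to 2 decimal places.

c = 0.47

H = 13/25 = 0.5200
FA = 4/25 = 0.1600
z(H) = z(0.5200) = 0.0502
z(FA) = z(0.1600) = -0.9945
c = −½·[z(H) + z(FA)] = −0.5 × (0.0502 + (-0.9945)) = 0.47215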